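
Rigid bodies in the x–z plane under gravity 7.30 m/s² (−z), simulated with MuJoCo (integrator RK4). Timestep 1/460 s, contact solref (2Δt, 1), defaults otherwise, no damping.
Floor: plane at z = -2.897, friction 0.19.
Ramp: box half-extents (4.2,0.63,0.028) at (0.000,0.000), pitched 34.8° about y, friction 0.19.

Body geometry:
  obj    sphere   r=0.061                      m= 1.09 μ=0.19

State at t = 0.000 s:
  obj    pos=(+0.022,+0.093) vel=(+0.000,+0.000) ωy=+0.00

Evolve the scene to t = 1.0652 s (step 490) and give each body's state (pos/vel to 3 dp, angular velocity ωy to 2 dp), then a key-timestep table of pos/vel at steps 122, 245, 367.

State at t = 1.0652 s:
  obj    pos=(+1.433,-0.888) vel=(+2.654,-1.830) ωy=+49.77

Key-timestep trajectory:
   step    t(s)  obj.x    obj.z    obj.vx   obj.vz 
    122  0.2652   +0.110  +0.032  +0.658  -0.464
    245  0.5326   +0.375  -0.152  +1.325  -0.920
    367  0.7978   +0.814  -0.457  +1.987  -1.373


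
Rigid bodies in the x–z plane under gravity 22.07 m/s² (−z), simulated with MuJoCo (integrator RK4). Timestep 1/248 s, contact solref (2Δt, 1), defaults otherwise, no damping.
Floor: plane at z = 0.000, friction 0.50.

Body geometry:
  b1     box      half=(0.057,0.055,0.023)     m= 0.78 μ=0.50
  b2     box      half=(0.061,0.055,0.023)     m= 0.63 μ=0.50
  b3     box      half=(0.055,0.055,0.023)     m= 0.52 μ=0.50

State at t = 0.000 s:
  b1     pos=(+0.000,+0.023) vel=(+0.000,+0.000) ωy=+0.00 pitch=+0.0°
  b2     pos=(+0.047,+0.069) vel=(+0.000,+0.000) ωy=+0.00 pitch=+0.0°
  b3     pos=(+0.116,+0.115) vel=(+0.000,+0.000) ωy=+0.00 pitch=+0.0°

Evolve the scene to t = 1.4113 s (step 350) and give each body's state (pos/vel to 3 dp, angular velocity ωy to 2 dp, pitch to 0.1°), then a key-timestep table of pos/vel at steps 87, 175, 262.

State at t = 1.4113 s:
  b1     pos=(-0.001,+0.023) vel=(-0.001,+0.000) ωy=+0.00 pitch=+0.0°
  b2     pos=(+0.072,+0.063) vel=(+0.000,+0.000) ωy=-0.03 pitch=+53.5°
  b3     pos=(+0.150,+0.053) vel=(+0.000,+0.000) ωy=-0.01 pitch=+41.1°

Key-timestep trajectory:
   step    t(s)  b1.x    b1.z    b1.vx   b1.vz   b2.x    b2.z    b2.vx   b2.vz   b3.x    b3.z    b3.vx   b3.vz 
     87  0.3508   +0.000  +0.023  -0.001  +0.000   +0.073  +0.063  -0.001  +0.000   +0.150  +0.054  +0.002  +0.000
    175  0.7056   +0.000  +0.023  -0.001  +0.000   +0.073  +0.063  -0.001  +0.000   +0.150  +0.054  +0.000  +0.000
    262  1.0565   -0.001  +0.023  -0.001  +0.000   +0.072  +0.063  -0.001  +0.000   +0.150  +0.054  +0.000  +0.000


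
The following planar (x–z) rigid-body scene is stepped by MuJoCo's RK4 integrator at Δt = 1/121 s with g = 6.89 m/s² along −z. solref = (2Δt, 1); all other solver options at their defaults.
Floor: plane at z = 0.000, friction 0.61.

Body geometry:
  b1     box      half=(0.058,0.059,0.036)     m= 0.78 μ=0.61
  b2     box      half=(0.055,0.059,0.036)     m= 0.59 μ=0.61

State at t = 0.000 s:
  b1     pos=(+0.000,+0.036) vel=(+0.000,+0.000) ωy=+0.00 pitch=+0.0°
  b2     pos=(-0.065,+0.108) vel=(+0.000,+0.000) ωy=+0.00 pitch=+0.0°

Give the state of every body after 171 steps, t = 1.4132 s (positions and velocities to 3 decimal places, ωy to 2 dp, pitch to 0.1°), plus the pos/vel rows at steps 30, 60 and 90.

State at t = 1.4132 s:
  b1     pos=(+0.000,+0.036) vel=(+0.000,+0.000) ωy=+0.00 pitch=+0.0°
  b2     pos=(-0.208,+0.036) vel=(+0.000,+0.000) ωy=+0.00 pitch=+180.0°

Key-timestep trajectory:
   step    t(s)  b1.x    b1.z    b1.vx   b1.vz   b2.x    b2.z    b2.vx   b2.vz 
     30  0.2479   +0.000  +0.036  +0.000  +0.000   -0.089  +0.091  -0.199  -0.309
     60  0.4959   +0.000  +0.036  +0.000  +0.000   -0.144  +0.065  -0.109  +0.014
     90  0.7438   +0.000  +0.036  +0.000  +0.000   -0.174  +0.061  -0.215  -0.104


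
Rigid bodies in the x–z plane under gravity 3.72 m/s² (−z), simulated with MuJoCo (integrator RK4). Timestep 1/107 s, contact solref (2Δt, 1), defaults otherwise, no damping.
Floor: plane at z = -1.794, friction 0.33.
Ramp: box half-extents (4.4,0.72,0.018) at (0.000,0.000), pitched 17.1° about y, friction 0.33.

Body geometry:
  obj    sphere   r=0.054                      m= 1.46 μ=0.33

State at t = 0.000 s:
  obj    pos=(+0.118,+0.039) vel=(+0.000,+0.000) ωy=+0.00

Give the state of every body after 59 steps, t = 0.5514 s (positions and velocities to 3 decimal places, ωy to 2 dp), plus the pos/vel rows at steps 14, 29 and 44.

State at t = 0.5514 s:
  obj    pos=(+0.232,+0.004) vel=(+0.412,-0.127) ωy=+7.97

Key-timestep trajectory:
   step    t(s)  obj.x    obj.z    obj.vx   obj.vz 
     14  0.1308   +0.124  +0.037  +0.098  -0.030
     29  0.2710   +0.145  +0.031  +0.202  -0.062
     44  0.4112   +0.181  +0.020  +0.307  -0.094


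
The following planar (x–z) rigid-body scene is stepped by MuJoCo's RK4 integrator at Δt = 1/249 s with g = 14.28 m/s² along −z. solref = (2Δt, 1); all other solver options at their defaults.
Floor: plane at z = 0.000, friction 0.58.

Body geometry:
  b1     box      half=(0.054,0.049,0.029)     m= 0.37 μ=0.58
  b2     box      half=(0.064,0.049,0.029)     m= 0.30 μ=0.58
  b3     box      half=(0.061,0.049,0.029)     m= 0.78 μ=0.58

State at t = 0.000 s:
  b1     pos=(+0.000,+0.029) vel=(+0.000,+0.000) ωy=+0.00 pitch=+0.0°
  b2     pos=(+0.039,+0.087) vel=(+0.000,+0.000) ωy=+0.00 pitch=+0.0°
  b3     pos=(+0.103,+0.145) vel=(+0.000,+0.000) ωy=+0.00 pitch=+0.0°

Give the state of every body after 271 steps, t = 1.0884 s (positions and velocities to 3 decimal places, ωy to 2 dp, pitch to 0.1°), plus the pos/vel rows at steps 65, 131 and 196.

State at t = 1.0884 s:
  b1     pos=(+0.000,+0.029) vel=(+0.000,+0.000) ωy=+0.00 pitch=+0.0°
  b2     pos=(+0.101,+0.064) vel=(+0.000,+0.000) ωy=+0.00 pitch=+90.0°
  b3     pos=(+0.202,+0.061) vel=(+0.000,+0.000) ωy=+0.00 pitch=+90.0°

Key-timestep trajectory:
   step    t(s)  b1.x    b1.z    b1.vx   b1.vz   b2.x    b2.z    b2.vx   b2.vz   b3.x    b3.z    b3.vx   b3.vz 
     65  0.2610   +0.000  +0.029  +0.000  +0.000   +0.105  +0.065  +0.214  +0.138   +0.183  +0.067  +0.330  -0.051
    131  0.5261   +0.000  +0.029  +0.000  +0.000   +0.095  +0.066  +0.060  -0.021   +0.224  +0.067  -0.044  -0.005
    196  0.7871   +0.000  +0.029  +0.000  +0.000   +0.101  +0.064  +0.021  +0.000   +0.199  +0.062  +0.187  -0.076


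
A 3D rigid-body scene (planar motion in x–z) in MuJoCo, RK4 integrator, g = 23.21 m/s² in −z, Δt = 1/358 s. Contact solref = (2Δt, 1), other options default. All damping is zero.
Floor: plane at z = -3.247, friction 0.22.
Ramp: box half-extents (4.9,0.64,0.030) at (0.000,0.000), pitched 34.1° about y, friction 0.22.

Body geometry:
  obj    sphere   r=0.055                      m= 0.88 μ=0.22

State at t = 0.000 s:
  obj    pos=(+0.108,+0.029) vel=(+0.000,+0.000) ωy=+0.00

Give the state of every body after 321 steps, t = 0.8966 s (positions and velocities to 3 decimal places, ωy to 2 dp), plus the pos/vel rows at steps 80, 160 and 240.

State at t = 0.8966 s:
  obj    pos=(+3.203,-2.066) vel=(+6.901,-4.673) ωy=+151.50

Key-timestep trajectory:
   step    t(s)  obj.x    obj.z    obj.vx   obj.vz 
     80  0.2235   +0.300  -0.101  +1.720  -1.165
    160  0.4469   +0.877  -0.491  +3.440  -2.329
    240  0.6704   +1.838  -1.142  +5.160  -3.494


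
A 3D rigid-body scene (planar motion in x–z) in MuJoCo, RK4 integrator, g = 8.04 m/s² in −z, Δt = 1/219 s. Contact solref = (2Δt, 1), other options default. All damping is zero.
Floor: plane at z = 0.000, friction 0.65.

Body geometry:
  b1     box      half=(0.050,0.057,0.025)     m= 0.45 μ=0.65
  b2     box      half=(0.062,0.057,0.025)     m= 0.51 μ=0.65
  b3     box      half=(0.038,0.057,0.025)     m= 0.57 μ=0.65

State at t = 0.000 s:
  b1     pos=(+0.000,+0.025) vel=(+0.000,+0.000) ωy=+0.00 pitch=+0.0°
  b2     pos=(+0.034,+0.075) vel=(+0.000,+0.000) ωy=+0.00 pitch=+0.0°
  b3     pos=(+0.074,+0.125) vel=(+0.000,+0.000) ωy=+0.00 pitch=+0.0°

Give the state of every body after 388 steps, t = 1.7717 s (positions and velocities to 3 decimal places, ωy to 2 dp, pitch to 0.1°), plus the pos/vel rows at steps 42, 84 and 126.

State at t = 1.7717 s:
  b1     pos=(+0.000,+0.025) vel=(+0.000,+0.000) ωy=+0.00 pitch=+0.0°
  b2     pos=(+0.151,+0.058) vel=(+0.000,+0.000) ωy=+0.01 pitch=+141.8°
  b3     pos=(+0.219,+0.025) vel=(+0.000,+0.000) ωy=+0.00 pitch=+180.0°

Key-timestep trajectory:
   step    t(s)  b1.x    b1.z    b1.vx   b1.vz   b2.x    b2.z    b2.vx   b2.vz   b3.x    b3.z    b3.vx   b3.vz 
     42  0.1918   +0.000  +0.025  -0.001  +0.000   +0.040  +0.078  +0.080  +0.030   +0.090  +0.118  +0.191  -0.112
     84  0.3836   +0.000  +0.025  +0.000  +0.000   +0.077  +0.065  +0.358  -0.009   +0.150  +0.039  +0.525  -0.114
    126  0.5753   +0.000  +0.025  +0.000  +0.000   +0.131  +0.065  +0.265  -0.051   +0.211  +0.033  +0.357  -0.324


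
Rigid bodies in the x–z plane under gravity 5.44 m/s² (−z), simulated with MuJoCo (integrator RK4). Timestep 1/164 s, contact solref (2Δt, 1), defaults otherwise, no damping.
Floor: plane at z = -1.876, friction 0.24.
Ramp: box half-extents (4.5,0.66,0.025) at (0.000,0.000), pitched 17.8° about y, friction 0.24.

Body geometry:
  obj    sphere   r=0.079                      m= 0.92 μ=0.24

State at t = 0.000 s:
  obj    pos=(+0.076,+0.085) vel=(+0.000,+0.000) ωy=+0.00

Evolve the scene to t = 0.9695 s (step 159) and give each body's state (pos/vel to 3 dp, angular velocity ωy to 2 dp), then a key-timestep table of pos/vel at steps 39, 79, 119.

State at t = 0.9695 s:
  obj    pos=(+0.608,-0.086) vel=(+1.097,-0.352) ωy=+14.57

Key-timestep trajectory:
   step    t(s)  obj.x    obj.z    obj.vx   obj.vz 
     39  0.2378   +0.108  +0.075  +0.269  -0.086
     79  0.4817   +0.207  +0.043  +0.545  -0.175
    119  0.7256   +0.374  -0.011  +0.821  -0.264


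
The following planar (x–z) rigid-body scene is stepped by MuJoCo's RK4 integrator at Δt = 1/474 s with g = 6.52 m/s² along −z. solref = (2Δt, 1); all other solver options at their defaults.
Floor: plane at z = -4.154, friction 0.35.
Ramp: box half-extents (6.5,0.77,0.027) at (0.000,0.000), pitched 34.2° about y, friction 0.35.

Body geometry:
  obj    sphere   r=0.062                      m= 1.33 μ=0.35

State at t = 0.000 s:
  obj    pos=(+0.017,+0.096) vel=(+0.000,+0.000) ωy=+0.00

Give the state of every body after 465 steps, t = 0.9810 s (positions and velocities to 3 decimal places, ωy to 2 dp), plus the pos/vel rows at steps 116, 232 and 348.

State at t = 0.9810 s:
  obj    pos=(+1.059,-0.612) vel=(+2.124,-1.443) ωy=+41.42

Key-timestep trajectory:
   step    t(s)  obj.x    obj.z    obj.vx   obj.vz 
    116  0.2447   +0.082  +0.052  +0.530  -0.360
    232  0.4895   +0.276  -0.080  +1.060  -0.720
    348  0.7342   +0.601  -0.301  +1.590  -1.080


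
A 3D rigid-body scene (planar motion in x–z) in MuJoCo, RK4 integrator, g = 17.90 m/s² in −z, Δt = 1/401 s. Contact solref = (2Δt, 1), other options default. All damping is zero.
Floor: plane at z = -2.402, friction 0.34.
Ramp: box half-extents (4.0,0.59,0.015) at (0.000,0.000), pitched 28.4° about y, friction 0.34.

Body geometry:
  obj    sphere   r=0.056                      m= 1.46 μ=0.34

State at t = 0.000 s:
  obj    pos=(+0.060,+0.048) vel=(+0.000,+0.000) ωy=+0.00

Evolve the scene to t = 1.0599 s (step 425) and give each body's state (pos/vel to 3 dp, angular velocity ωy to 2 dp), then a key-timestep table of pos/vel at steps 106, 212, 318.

State at t = 1.0599 s:
  obj    pos=(+3.065,-1.576) vel=(+5.670,-3.066) ωy=+115.08

Key-timestep trajectory:
   step    t(s)  obj.x    obj.z    obj.vx   obj.vz 
    106  0.2643   +0.247  -0.053  +1.414  -0.765
    212  0.5287   +0.808  -0.356  +2.828  -1.529
    318  0.7930   +1.742  -0.861  +4.242  -2.294


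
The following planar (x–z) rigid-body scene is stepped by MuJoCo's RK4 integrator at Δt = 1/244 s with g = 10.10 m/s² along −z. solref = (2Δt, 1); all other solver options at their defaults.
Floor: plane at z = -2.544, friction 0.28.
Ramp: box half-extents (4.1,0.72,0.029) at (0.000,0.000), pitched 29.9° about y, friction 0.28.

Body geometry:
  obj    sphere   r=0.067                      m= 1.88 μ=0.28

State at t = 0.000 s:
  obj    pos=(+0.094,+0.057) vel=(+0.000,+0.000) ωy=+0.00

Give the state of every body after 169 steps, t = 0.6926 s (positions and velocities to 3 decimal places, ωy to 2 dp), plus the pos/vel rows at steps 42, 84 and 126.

State at t = 0.6926 s:
  obj    pos=(+0.842,-0.373) vel=(+2.159,-1.242) ωy=+37.17

Key-timestep trajectory:
   step    t(s)  obj.x    obj.z    obj.vx   obj.vz 
     42  0.1721   +0.140  +0.030  +0.537  -0.309
     84  0.3443   +0.279  -0.050  +1.073  -0.617
    126  0.5164   +0.510  -0.182  +1.610  -0.926


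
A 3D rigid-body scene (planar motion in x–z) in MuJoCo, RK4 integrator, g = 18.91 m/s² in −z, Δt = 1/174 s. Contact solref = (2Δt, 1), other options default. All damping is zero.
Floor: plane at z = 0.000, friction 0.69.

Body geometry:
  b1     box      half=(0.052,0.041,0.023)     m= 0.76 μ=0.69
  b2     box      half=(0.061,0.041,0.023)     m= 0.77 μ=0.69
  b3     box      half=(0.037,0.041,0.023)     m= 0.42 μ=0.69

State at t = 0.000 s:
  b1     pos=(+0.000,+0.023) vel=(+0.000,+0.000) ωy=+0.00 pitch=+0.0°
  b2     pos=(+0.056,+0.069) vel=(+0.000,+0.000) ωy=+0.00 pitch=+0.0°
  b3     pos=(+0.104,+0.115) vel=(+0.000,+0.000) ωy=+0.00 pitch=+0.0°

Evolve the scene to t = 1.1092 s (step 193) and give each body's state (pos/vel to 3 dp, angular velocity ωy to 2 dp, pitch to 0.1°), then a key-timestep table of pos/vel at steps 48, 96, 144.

State at t = 1.1092 s:
  b1     pos=(-0.001,+0.023) vel=(-0.001,+0.000) ωy=+0.00 pitch=+0.0°
  b2     pos=(+0.070,+0.059) vel=(+0.000,-0.001) ωy=-0.03 pitch=+45.3°
  b3     pos=(+0.173,+0.037) vel=(+0.000,+0.000) ωy=+0.00 pitch=+90.0°

Key-timestep trajectory:
   step    t(s)  b1.x    b1.z    b1.vx   b1.vz   b2.x    b2.z    b2.vx   b2.vz   b3.x    b3.z    b3.vx   b3.vz 
     48  0.2759   +0.000  +0.023  +0.000  +0.000   +0.076  +0.062  -0.213  -0.066   +0.190  +0.043  +0.034  +0.005
     96  0.5517   +0.000  +0.023  -0.001  +0.000   +0.070  +0.060  +0.000  -0.001   +0.173  +0.037  -0.056  -0.004
    144  0.8276   -0.001  +0.023  -0.001  +0.000   +0.070  +0.060  +0.000  -0.001   +0.173  +0.037  +0.000  +0.000


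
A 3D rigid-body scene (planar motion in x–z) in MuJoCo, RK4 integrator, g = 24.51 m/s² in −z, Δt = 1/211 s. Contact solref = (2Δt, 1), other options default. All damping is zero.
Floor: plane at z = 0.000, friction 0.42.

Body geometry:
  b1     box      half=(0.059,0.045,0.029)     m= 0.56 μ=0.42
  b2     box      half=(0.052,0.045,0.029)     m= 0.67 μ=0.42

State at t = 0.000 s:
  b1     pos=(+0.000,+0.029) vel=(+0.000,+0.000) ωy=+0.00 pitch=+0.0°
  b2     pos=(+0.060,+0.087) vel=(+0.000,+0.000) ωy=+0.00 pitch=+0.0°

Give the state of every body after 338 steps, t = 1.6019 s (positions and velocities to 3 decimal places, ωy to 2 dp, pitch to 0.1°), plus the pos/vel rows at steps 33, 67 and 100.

State at t = 1.6019 s:
  b1     pos=(+0.000,+0.029) vel=(+0.000,+0.000) ωy=+0.00 pitch=+0.0°
  b2     pos=(+0.197,+0.029) vel=(+0.000,+0.000) ωy=+0.00 pitch=+180.0°

Key-timestep trajectory:
   step    t(s)  b1.x    b1.z    b1.vx   b1.vz   b2.x    b2.z    b2.vx   b2.vz 
     33  0.1564   +0.000  +0.029  +0.000  +0.000   +0.068  +0.085  +0.170  -0.052
     67  0.3175   +0.000  +0.029  +0.000  +0.000   +0.129  +0.058  +0.238  +0.062
    100  0.4739   +0.000  +0.029  +0.000  +0.000   +0.158  +0.057  +0.315  -0.139


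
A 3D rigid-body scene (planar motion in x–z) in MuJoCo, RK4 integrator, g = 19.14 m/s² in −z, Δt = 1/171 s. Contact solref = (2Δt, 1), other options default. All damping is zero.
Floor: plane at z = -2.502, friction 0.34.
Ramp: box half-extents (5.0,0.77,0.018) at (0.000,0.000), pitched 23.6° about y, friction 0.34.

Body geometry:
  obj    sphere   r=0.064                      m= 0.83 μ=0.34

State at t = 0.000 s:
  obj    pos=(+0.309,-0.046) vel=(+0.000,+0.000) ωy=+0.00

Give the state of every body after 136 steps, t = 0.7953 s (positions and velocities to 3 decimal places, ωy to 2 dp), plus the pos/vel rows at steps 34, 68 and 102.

State at t = 0.7953 s:
  obj    pos=(+1.896,-0.739) vel=(+3.989,-1.743) ωy=+68.00

Key-timestep trajectory:
   step    t(s)  obj.x    obj.z    obj.vx   obj.vz 
     34  0.1988   +0.408  -0.089  +0.997  -0.436
     68  0.3977   +0.706  -0.219  +1.995  -0.871
    102  0.5965   +1.202  -0.435  +2.992  -1.307


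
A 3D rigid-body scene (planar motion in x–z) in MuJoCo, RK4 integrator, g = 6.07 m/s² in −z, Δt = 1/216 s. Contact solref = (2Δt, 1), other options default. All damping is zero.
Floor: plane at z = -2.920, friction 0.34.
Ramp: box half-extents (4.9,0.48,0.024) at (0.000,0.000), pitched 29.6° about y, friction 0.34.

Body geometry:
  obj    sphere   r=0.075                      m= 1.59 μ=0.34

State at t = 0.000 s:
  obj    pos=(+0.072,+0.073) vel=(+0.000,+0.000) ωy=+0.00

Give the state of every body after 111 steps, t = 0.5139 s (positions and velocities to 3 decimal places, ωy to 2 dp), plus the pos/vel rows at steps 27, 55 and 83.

State at t = 0.5139 s:
  obj    pos=(+0.318,-0.067) vel=(+0.957,-0.544) ωy=+14.67

Key-timestep trajectory:
   step    t(s)  obj.x    obj.z    obj.vx   obj.vz 
     27  0.1250   +0.087  +0.065  +0.233  -0.132
     55  0.2546   +0.132  +0.039  +0.474  -0.269
     83  0.3843   +0.210  -0.005  +0.716  -0.407


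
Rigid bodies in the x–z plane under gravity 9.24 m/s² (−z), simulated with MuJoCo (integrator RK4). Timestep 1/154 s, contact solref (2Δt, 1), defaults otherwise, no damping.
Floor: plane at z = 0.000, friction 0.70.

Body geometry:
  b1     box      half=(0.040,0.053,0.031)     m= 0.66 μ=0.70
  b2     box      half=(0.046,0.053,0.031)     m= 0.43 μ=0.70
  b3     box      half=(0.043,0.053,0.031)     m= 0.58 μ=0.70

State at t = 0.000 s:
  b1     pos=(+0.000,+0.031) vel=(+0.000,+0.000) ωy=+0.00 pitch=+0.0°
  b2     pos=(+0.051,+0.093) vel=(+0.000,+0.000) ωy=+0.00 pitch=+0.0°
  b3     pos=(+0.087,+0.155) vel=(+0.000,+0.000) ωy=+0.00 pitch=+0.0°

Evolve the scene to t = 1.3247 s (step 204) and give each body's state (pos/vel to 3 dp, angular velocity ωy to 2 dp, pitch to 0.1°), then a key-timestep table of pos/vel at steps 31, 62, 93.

State at t = 1.3247 s:
  b1     pos=(+0.000,+0.031) vel=(+0.000,+0.000) ωy=+0.00 pitch=+0.0°
  b2     pos=(+0.093,+0.046) vel=(+0.000,+0.000) ωy=+0.00 pitch=+90.0°
  b3     pos=(+0.261,+0.031) vel=(+0.000,+0.000) ωy=+0.00 pitch=+180.0°

Key-timestep trajectory:
   step    t(s)  b1.x    b1.z    b1.vx   b1.vz   b2.x    b2.z    b2.vx   b2.vz   b3.x    b3.z    b3.vx   b3.vz 
     31  0.2013   +0.000  +0.031  +0.000  +0.000   +0.074  +0.067  +0.197  -0.516   +0.149  +0.078  +0.466  -1.089
     62  0.4026   +0.000  +0.031  +0.000  +0.000   +0.113  +0.054  +0.017  +0.003   +0.221  +0.053  +0.222  -0.012
     93  0.6039   +0.000  +0.031  +0.000  +0.000   +0.089  +0.047  -0.056  +0.064   +0.261  +0.031  -0.006  +0.008


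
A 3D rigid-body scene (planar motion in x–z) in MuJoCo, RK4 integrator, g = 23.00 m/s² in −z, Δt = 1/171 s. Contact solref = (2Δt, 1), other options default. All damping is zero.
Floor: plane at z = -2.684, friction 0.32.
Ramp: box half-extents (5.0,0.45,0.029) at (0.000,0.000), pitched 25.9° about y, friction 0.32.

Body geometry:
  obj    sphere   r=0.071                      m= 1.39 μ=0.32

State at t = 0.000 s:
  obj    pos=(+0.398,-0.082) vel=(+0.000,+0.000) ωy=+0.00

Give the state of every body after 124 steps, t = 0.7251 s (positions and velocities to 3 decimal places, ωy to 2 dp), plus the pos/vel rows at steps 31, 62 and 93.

State at t = 0.7251 s:
  obj    pos=(+2.095,-0.906) vel=(+4.681,-2.273) ωy=+73.27

Key-timestep trajectory:
   step    t(s)  obj.x    obj.z    obj.vx   obj.vz 
     31  0.1813   +0.504  -0.134  +1.171  -0.568
     62  0.3626   +0.822  -0.288  +2.341  -1.137
     93  0.5439   +1.353  -0.546  +3.511  -1.705


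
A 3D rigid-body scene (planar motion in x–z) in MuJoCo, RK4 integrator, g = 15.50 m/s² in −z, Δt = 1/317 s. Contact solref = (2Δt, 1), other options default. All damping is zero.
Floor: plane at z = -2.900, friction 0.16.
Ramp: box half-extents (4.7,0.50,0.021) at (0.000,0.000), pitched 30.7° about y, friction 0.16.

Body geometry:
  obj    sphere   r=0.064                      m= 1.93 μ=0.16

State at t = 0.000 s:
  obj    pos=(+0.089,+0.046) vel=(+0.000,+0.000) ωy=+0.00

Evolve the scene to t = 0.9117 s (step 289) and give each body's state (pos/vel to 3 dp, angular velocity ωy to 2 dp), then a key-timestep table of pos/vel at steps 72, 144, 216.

State at t = 0.9117 s:
  obj    pos=(+2.155,-1.181) vel=(+4.539,-2.672) ωy=+76.05

Key-timestep trajectory:
   step    t(s)  obj.x    obj.z    obj.vx   obj.vz 
     72  0.2271   +0.217  -0.030  +1.124  -0.683
    144  0.4543   +0.602  -0.259  +2.258  -1.340
    216  0.6814   +1.243  -0.639  +3.387  -2.012


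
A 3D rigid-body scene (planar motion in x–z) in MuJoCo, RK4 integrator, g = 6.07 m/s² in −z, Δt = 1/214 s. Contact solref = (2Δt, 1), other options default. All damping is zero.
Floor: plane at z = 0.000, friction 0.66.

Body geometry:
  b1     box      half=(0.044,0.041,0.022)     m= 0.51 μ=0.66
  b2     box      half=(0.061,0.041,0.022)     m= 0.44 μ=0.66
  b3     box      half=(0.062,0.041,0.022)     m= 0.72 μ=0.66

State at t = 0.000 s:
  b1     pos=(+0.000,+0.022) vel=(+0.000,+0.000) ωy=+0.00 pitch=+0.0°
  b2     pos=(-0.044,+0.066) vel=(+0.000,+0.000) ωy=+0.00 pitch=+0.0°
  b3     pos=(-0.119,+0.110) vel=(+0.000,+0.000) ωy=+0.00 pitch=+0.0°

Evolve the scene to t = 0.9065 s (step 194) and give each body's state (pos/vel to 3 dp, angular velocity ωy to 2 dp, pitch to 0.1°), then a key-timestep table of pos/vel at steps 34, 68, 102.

State at t = 0.9065 s:
  b1     pos=(+0.001,+0.022) vel=(+0.000,+0.000) ωy=+0.00 pitch=+0.0°
  b2     pos=(-0.059,+0.059) vel=(+0.000,+0.000) ωy=+0.01 pitch=-46.6°
  b3     pos=(-0.145,+0.053) vel=(+0.000,+0.000) ωy=+0.00 pitch=-33.6°

Key-timestep trajectory:
   step    t(s)  b1.x    b1.z    b1.vx   b1.vz   b2.x    b2.z    b2.vx   b2.vz   b3.x    b3.z    b3.vx   b3.vz 
     34  0.1589   +0.000  +0.022  +0.000  +0.000   -0.054  +0.063  -0.130  -0.078   -0.142  +0.067  -0.209  -0.630
     68  0.3178   +0.000  +0.022  +0.001  +0.000   -0.059  +0.060  -0.001  +0.001   -0.144  +0.053  -0.001  +0.002
    102  0.4766   +0.000  +0.022  +0.000  +0.000   -0.059  +0.060  +0.000  +0.000   -0.144  +0.053  +0.000  +0.000


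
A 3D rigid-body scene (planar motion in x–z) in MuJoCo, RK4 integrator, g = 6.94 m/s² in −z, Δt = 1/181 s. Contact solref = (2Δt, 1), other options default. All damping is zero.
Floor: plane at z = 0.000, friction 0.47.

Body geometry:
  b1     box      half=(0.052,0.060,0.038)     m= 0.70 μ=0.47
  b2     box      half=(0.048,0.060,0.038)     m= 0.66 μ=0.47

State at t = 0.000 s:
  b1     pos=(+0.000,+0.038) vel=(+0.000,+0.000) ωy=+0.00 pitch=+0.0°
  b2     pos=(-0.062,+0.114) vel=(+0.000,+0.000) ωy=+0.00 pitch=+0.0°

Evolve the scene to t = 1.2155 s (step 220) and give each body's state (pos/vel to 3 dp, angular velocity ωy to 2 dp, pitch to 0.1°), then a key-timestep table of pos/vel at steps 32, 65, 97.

State at t = 1.2155 s:
  b1     pos=(+0.000,+0.038) vel=(+0.000,+0.000) ωy=+0.00 pitch=+0.0°
  b2     pos=(-0.105,+0.048) vel=(+0.000,+0.000) ωy=+0.00 pitch=-90.0°

Key-timestep trajectory:
   step    t(s)  b1.x    b1.z    b1.vx   b1.vz   b2.x    b2.z    b2.vx   b2.vz 
     32  0.1768   +0.000  +0.038  +0.000  +0.000   -0.079  +0.105  -0.197  -0.186
     65  0.3591   +0.000  +0.038  +0.000  +0.000   -0.119  +0.055  -0.132  +0.079
     97  0.5359   +0.000  +0.038  +0.000  +0.000   -0.115  +0.053  +0.186  -0.105


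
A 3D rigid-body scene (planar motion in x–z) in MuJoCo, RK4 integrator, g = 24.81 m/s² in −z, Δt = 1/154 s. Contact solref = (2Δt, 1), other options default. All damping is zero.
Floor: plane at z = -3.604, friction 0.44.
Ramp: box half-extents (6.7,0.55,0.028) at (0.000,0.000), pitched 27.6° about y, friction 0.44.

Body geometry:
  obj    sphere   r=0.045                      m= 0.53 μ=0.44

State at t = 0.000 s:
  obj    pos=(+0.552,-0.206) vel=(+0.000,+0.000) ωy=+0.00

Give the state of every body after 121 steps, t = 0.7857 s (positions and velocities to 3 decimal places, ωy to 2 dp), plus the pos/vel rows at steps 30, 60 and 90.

State at t = 0.7857 s:
  obj    pos=(+2.798,-1.380) vel=(+5.716,-2.988) ωy=+143.34

Key-timestep trajectory:
   step    t(s)  obj.x    obj.z    obj.vx   obj.vz 
     30  0.1948   +0.690  -0.278  +1.417  -0.741
     60  0.3896   +1.104  -0.495  +2.834  -1.482
     90  0.5844   +1.794  -0.856  +4.251  -2.223


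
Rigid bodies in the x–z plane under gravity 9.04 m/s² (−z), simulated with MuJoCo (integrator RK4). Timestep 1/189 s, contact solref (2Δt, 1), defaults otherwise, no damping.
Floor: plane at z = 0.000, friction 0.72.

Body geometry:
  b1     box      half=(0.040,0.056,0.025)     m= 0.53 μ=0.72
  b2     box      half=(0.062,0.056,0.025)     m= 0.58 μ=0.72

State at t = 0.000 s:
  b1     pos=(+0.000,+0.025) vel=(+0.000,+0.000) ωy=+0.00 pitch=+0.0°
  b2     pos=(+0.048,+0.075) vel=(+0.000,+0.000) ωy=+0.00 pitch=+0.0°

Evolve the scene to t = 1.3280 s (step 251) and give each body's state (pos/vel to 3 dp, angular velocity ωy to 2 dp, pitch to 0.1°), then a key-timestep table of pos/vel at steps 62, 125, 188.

State at t = 1.3280 s:
  b1     pos=(+0.000,+0.025) vel=(+0.000,+0.000) ωy=+0.00 pitch=+0.0°
  b2     pos=(+0.063,+0.062) vel=(+0.000,+0.000) ωy=-0.01 pitch=+45.4°

Key-timestep trajectory:
   step    t(s)  b1.x    b1.z    b1.vx   b1.vz   b2.x    b2.z    b2.vx   b2.vz 
     62  0.3280   +0.000  +0.025  +0.000  +0.000   +0.069  +0.064  -0.083  -0.025
    125  0.6614   +0.000  +0.025  +0.000  +0.000   +0.063  +0.062  +0.000  +0.000
    188  0.9947   +0.000  +0.025  +0.000  +0.000   +0.063  +0.062  +0.000  +0.000


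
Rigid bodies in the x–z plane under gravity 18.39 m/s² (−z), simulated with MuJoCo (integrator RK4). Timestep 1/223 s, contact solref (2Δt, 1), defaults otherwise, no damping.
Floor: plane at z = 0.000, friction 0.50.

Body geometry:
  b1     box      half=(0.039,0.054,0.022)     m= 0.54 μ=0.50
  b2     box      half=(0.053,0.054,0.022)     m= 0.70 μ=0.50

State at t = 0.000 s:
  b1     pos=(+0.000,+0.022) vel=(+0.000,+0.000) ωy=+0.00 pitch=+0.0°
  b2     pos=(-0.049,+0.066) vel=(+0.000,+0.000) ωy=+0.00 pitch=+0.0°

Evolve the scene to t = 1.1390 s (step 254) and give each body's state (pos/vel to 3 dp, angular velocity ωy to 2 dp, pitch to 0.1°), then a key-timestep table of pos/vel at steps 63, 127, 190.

State at t = 1.1390 s:
  b1     pos=(+0.001,+0.022) vel=(+0.001,+0.000) ωy=+0.00 pitch=+0.0°
  b2     pos=(-0.061,+0.052) vel=(+0.000,+0.000) ωy=+0.02 pitch=-43.4°

Key-timestep trajectory:
   step    t(s)  b1.x    b1.z    b1.vx   b1.vz   b2.x    b2.z    b2.vx   b2.vz 
     63  0.2825   +0.000  +0.022  +0.001  +0.000   -0.061  +0.053  -0.001  +0.000
    127  0.5695   +0.001  +0.022  +0.001  +0.000   -0.061  +0.053  +0.000  +0.000
    190  0.8520   +0.001  +0.022  +0.001  +0.000   -0.061  +0.053  +0.000  +0.000


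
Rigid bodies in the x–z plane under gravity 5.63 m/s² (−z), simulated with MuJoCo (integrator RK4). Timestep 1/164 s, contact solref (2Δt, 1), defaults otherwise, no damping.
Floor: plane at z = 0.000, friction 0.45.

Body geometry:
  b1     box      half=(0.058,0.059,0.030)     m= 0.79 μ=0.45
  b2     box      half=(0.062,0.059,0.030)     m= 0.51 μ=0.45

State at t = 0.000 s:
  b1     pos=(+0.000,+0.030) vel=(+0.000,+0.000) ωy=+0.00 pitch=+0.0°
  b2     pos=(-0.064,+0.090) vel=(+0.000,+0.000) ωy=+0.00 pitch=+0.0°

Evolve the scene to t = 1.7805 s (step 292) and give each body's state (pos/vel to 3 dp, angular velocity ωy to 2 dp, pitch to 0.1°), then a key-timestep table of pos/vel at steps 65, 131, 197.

State at t = 1.7805 s:
  b1     pos=(+0.000,+0.030) vel=(+0.000,+0.000) ωy=+0.00 pitch=+0.0°
  b2     pos=(-0.126,+0.062) vel=(+0.000,+0.000) ωy=+0.00 pitch=-90.0°

Key-timestep trajectory:
   step    t(s)  b1.x    b1.z    b1.vx   b1.vz   b2.x    b2.z    b2.vx   b2.vz 
     65  0.3963   +0.000  +0.030  +0.000  +0.000   -0.107  +0.068  -0.224  -0.036
    131  0.7988   +0.000  +0.030  +0.000  +0.000   -0.148  +0.068  +0.030  -0.004
    197  1.2012   +0.000  +0.030  +0.000  +0.000   -0.124  +0.063  -0.124  -0.052


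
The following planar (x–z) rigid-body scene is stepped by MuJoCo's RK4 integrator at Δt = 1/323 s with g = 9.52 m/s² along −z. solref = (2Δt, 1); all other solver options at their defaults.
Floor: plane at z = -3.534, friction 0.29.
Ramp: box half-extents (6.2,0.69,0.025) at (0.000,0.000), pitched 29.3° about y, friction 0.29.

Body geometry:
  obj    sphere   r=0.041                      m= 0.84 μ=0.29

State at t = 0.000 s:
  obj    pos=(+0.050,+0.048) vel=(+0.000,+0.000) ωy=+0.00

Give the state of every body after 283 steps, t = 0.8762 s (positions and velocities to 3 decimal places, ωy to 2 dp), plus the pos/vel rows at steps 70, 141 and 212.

State at t = 0.8762 s:
  obj    pos=(+1.164,-0.577) vel=(+2.543,-1.427) ωy=+71.10

Key-timestep trajectory:
   step    t(s)  obj.x    obj.z    obj.vx   obj.vz 
     70  0.2167   +0.118  +0.009  +0.629  -0.353
    141  0.4365   +0.326  -0.108  +1.267  -0.711
    212  0.6563   +0.675  -0.303  +1.905  -1.069


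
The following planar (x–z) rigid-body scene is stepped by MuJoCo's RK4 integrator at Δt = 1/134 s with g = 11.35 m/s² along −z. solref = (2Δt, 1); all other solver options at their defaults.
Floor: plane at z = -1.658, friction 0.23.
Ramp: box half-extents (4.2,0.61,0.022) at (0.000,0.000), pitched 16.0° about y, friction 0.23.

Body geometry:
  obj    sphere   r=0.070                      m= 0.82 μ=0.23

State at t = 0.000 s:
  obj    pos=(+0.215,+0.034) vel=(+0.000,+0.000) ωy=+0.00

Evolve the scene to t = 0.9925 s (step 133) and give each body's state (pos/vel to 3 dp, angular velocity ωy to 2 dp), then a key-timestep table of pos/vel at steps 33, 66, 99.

State at t = 0.9925 s:
  obj    pos=(+1.273,-0.269) vel=(+2.132,-0.611) ωy=+31.68

Key-timestep trajectory:
   step    t(s)  obj.x    obj.z    obj.vx   obj.vz 
     33  0.2463   +0.280  +0.015  +0.529  -0.152
     66  0.4925   +0.476  -0.041  +1.058  -0.303
     99  0.7388   +0.801  -0.134  +1.587  -0.455


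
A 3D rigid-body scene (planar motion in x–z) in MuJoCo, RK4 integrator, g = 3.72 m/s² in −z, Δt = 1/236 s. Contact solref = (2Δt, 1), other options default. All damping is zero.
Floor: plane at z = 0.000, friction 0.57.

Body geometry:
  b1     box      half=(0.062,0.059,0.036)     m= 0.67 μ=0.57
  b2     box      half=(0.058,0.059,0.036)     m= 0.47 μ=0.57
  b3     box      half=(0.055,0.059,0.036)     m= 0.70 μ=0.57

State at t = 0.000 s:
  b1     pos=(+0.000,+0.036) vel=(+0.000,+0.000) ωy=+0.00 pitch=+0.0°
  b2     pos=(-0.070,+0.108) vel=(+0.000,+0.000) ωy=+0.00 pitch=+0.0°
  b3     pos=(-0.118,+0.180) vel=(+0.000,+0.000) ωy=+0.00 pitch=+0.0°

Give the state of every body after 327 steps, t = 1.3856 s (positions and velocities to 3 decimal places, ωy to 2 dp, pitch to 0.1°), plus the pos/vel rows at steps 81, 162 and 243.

State at t = 1.3856 s:
  b1     pos=(+0.000,+0.036) vel=(+0.000,+0.000) ωy=+0.00 pitch=+0.0°
  b2     pos=(-0.123,+0.058) vel=(+0.000,+0.000) ωy=+0.00 pitch=-90.0°
  b3     pos=(-0.234,+0.055) vel=(+0.000,+0.001) ωy=-0.01 pitch=-90.0°

Key-timestep trajectory:
   step    t(s)  b1.x    b1.z    b1.vx   b1.vz   b2.x    b2.z    b2.vx   b2.vz   b3.x    b3.z    b3.vx   b3.vz 
     81  0.3432   +0.000  +0.036  +0.000  +0.000   -0.097  +0.085  -0.145  -0.288   -0.188  +0.093  -0.305  -0.725
    162  0.6864   +0.000  +0.036  +0.000  +0.000   -0.142  +0.066  +0.002  -0.001   -0.256  +0.064  -0.036  +0.008
    243  1.0297   +0.000  +0.036  +0.000  +0.000   -0.119  +0.061  -0.027  -0.014   -0.232  +0.056  +0.072  +0.070


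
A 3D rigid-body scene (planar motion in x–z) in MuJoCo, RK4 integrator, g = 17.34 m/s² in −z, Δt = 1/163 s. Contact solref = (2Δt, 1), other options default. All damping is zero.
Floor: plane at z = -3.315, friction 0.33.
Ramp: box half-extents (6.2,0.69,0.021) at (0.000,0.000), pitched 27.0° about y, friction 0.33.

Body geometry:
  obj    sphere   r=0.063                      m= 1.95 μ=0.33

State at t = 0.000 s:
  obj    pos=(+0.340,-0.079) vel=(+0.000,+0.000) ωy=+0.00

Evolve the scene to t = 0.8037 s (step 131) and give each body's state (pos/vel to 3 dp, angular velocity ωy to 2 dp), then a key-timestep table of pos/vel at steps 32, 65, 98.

State at t = 0.8037 s:
  obj    pos=(+1.958,-0.904) vel=(+4.027,-2.052) ωy=+71.72

Key-timestep trajectory:
   step    t(s)  obj.x    obj.z    obj.vx   obj.vz 
     32  0.1963   +0.437  -0.128  +0.984  -0.501
     65  0.3988   +0.738  -0.282  +1.998  -1.018
     98  0.6012   +1.246  -0.540  +3.012  -1.535


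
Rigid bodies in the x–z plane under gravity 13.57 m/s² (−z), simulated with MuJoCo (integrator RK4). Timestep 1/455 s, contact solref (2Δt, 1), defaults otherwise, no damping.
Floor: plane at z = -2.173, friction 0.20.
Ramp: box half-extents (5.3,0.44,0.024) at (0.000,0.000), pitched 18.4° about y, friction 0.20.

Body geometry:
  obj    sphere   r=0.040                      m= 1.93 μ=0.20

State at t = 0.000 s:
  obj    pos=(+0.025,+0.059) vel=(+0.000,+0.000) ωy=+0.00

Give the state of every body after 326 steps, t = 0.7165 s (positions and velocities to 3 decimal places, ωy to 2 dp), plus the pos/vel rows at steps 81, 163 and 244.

State at t = 0.7165 s:
  obj    pos=(+0.770,-0.189) vel=(+2.080,-0.692) ωy=+54.80

Key-timestep trajectory:
   step    t(s)  obj.x    obj.z    obj.vx   obj.vz 
     81  0.1780   +0.071  +0.044  +0.517  -0.172
    163  0.3582   +0.211  -0.003  +1.040  -0.346
    244  0.5363   +0.443  -0.080  +1.557  -0.518


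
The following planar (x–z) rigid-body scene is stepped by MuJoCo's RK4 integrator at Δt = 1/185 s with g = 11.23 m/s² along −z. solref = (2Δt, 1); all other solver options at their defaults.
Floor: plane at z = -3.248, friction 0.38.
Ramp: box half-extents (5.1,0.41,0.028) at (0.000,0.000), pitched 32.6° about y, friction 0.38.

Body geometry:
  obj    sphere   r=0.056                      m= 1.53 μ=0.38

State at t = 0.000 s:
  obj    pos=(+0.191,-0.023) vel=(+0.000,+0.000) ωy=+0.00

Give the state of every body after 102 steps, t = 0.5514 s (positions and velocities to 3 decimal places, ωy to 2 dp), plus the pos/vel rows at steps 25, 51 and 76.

State at t = 0.5514 s:
  obj    pos=(+0.745,-0.377) vel=(+2.007,-1.284) ωy=+42.53

Key-timestep trajectory:
   step    t(s)  obj.x    obj.z    obj.vx   obj.vz 
     25  0.1351   +0.225  -0.044  +0.492  -0.315
     51  0.2757   +0.330  -0.111  +1.004  -0.642
     76  0.4108   +0.499  -0.219  +1.496  -0.957


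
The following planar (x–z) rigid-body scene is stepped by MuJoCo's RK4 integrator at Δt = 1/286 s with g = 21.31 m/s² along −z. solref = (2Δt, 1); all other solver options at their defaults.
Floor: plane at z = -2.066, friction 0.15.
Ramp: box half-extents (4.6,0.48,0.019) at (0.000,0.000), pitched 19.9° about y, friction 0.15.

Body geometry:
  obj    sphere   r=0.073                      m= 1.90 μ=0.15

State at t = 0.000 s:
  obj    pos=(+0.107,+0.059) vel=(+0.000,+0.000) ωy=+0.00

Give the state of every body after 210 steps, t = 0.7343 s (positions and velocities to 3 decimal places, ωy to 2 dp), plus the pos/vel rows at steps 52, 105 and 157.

State at t = 0.7343 s:
  obj    pos=(+1.421,-0.416) vel=(+3.577,-1.295) ωy=+52.10

Key-timestep trajectory:
   step    t(s)  obj.x    obj.z    obj.vx   obj.vz 
     52  0.1818   +0.188  +0.030  +0.886  -0.321
    105  0.3671   +0.435  -0.060  +1.789  -0.648
    157  0.5490   +0.841  -0.207  +2.675  -0.968


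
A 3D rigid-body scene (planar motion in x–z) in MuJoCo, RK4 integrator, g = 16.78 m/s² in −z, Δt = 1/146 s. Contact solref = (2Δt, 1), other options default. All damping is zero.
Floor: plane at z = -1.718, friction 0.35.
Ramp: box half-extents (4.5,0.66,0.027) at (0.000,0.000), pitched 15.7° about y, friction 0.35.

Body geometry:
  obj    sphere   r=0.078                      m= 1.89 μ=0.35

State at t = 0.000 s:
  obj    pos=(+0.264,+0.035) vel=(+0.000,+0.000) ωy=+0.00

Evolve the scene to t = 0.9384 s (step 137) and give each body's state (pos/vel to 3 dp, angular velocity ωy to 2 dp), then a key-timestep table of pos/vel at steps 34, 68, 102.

State at t = 0.9384 s:
  obj    pos=(+1.639,-0.352) vel=(+2.930,-0.824) ωy=+39.01

Key-timestep trajectory:
   step    t(s)  obj.x    obj.z    obj.vx   obj.vz 
     34  0.2329   +0.349  +0.011  +0.727  -0.204
     68  0.4658   +0.603  -0.060  +1.454  -0.409
    102  0.6986   +1.026  -0.179  +2.181  -0.613


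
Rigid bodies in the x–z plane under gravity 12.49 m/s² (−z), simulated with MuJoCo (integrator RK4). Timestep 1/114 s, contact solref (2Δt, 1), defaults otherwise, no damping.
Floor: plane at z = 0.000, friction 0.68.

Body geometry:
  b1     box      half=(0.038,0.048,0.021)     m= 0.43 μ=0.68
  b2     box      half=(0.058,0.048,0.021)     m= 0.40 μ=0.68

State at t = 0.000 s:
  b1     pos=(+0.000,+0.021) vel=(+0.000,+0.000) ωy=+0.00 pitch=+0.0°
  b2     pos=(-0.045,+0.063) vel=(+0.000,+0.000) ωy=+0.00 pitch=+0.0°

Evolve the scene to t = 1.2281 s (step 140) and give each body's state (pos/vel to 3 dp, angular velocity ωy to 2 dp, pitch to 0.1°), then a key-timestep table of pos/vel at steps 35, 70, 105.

State at t = 1.2281 s:
  b1     pos=(+0.001,+0.021) vel=(+0.001,+0.000) ωy=+0.00 pitch=+0.0°
  b2     pos=(-0.056,+0.053) vel=(-0.001,-0.001) ωy=+0.03 pitch=-40.2°

Key-timestep trajectory:
   step    t(s)  b1.x    b1.z    b1.vx   b1.vz   b2.x    b2.z    b2.vx   b2.vz 
     35  0.3070   +0.000  +0.021  +0.001  +0.000   -0.055  +0.054  -0.018  +0.004
     70  0.6140   +0.000  +0.021  +0.001  +0.000   -0.056  +0.054  +0.000  -0.001
    105  0.9211   +0.001  +0.021  +0.001  +0.000   -0.056  +0.054  +0.000  -0.001


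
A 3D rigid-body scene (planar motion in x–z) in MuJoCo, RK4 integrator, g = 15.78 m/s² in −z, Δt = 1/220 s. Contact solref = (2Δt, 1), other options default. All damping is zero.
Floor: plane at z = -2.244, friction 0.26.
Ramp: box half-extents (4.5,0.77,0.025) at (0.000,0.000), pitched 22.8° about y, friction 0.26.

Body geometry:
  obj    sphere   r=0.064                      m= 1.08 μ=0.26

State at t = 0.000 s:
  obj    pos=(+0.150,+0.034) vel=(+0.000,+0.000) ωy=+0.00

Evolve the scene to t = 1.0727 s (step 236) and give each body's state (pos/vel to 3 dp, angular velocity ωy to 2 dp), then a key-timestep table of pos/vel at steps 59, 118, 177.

State at t = 1.0727 s:
  obj    pos=(+2.467,-0.940) vel=(+4.319,-1.816) ωy=+73.20

Key-timestep trajectory:
   step    t(s)  obj.x    obj.z    obj.vx   obj.vz 
     59  0.2682   +0.295  -0.027  +1.080  -0.454
    118  0.5364   +0.729  -0.210  +2.160  -0.908
    177  0.8045   +1.453  -0.514  +3.240  -1.362


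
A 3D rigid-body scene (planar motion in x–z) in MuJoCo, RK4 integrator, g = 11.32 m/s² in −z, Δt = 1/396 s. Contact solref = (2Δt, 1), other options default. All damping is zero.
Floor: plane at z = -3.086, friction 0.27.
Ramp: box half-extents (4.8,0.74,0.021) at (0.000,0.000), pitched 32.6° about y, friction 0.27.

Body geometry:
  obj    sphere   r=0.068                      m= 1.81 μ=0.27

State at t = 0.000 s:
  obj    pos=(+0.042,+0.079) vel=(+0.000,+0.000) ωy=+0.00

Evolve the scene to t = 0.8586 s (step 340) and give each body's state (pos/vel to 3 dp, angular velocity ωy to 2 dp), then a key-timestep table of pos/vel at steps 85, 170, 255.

State at t = 0.8586 s:
  obj    pos=(+1.395,-0.786) vel=(+3.151,-2.015) ωy=+55.00

Key-timestep trajectory:
   step    t(s)  obj.x    obj.z    obj.vx   obj.vz 
     85  0.2146   +0.127  +0.025  +0.788  -0.504
    170  0.4293   +0.380  -0.138  +1.576  -1.008
    255  0.6439   +0.803  -0.408  +2.363  -1.511


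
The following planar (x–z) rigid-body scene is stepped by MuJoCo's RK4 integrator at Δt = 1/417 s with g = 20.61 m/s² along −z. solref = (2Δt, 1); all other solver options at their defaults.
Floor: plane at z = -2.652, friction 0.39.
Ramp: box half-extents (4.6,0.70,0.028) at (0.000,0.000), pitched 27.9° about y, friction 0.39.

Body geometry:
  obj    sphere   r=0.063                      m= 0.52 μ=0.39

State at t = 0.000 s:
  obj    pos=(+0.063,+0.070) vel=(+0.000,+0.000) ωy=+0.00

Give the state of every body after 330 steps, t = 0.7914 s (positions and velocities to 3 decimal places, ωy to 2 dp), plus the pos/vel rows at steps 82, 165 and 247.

State at t = 0.7914 s:
  obj    pos=(+1.969,-0.940) vel=(+4.818,-2.551) ωy=+86.52

Key-timestep trajectory:
   step    t(s)  obj.x    obj.z    obj.vx   obj.vz 
     82  0.1966   +0.181  +0.007  +1.197  -0.634
    165  0.3957   +0.540  -0.183  +2.409  -1.275
    247  0.5923   +1.131  -0.496  +3.606  -1.909
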